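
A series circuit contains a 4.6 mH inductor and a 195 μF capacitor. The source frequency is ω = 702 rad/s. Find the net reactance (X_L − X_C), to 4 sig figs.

X_L = ωL = 3.229 Ω
X_C = 1/(ωC) = 7.305 Ω
X = 3.229 − 7.305 = -4.076 Ω

-4.076 Ω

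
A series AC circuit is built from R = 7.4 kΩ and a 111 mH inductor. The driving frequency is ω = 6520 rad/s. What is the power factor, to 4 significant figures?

0.9953

X_L = ωL = 723.7 Ω
Z = 7400 + j723.7 Ω
|Z| = √(7400² + 723.7²) = 7435 Ω
∠Z = arctan(723.7/7400) = 5.586°
cos φ = cos(5.586°) = 0.9953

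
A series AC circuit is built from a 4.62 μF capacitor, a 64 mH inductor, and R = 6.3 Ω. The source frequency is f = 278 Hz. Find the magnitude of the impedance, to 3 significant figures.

13.7 Ω

ω = 2πf = 1747 rad/s
X_L = ωL = 112 Ω
X_C = 1/(ωC) = 124 Ω
Net reactance X = X_L − X_C = -12.1 Ω
Z = 6.30 − j12.1 Ω
|Z| = √(6.30² + 12.1²) = 13.7 Ω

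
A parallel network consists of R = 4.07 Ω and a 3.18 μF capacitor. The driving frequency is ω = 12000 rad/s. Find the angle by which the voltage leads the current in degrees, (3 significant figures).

-8.83°

X_C = 1/(ωC) = 26.2 Ω
Parallel: admittances add. Y = 1/R + jωC
Y = (0.246 + j0.0382) S
|Y| = 0.249 S → |Z| = 1/|Y| = 4.02 Ω, ∠Z = −∠Y = -8.83°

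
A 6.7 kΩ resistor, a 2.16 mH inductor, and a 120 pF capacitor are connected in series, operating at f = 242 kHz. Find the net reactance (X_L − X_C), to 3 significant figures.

-2200 Ω

ω = 2πf = 1.521e+06 rad/s
X_L = ωL = 3280 Ω
X_C = 1/(ωC) = 5480 Ω
X = 3280 − 5480 = -2200 Ω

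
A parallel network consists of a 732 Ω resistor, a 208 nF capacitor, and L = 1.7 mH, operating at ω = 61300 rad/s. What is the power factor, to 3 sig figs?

X_L = ωL = 104 Ω
X_C = 1/(ωC) = 78.4 Ω
Parallel: admittances add. Y = 1/R + 1/(jωL) + jωC
Y = (0.00137 + j0.00315) S
|Y| = 0.00344 S → |Z| = 1/|Y| = 291 Ω, ∠Z = −∠Y = -66.6°
cos φ = cos(-66.6°) = 0.397

0.397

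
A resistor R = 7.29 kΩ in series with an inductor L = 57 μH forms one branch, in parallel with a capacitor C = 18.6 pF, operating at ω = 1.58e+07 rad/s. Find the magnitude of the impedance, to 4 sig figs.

3243 Ω

X_L = ωL = 900.6 Ω
X_C = 1/(ωC) = 3403 Ω
Branch 1 (R+jX_L): Z₁ = 7290 + j900.6 Ω, |Z₁| = 7345 Ω
Branch 2 (−jX_C): Z₂ = −j3403 Ω
Parallel: Z = Z₁Z₂/(Z₁+Z₂), |Z| = 3243 Ω, ∠Z = -64.01°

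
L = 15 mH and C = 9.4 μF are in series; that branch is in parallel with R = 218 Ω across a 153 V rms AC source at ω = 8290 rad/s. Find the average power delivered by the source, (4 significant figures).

X_L = ωL = 124.3 Ω
X_C = 1/(ωC) = 12.83 Ω
Branch 1: Z₁ = R = 218.0 Ω
Branch 2 (series LC): Z₂ = j(X_L − X_C) = j111.5 Ω
Parallel: Z = Z₁Z₂/(Z₁+Z₂), |Z| = 99.28 Ω, ∠Z = 62.91°
I = V/|Z| = 1.541 A
P = VI cos φ = 153 × 1.541 × cos(62.91°) = 107.4 W

107.4 W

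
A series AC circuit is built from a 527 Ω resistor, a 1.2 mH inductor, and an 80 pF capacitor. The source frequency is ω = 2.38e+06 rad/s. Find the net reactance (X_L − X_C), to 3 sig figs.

-2400 Ω

X_L = ωL = 2860 Ω
X_C = 1/(ωC) = 5250 Ω
X = 2860 − 5250 = -2400 Ω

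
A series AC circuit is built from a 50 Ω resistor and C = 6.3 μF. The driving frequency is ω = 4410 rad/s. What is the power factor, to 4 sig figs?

0.8116

X_C = 1/(ωC) = 35.99 Ω
Z = 50.00 − j35.99 Ω
|Z| = √(50.00² + 35.99²) = 61.61 Ω
∠Z = arctan(-35.99/50.00) = -35.75°
cos φ = cos(-35.75°) = 0.8116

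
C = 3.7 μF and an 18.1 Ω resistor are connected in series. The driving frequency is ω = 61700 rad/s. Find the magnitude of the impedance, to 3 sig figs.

X_C = 1/(ωC) = 4.38 Ω
Z = 18.1 − j4.38 Ω
|Z| = √(18.1² + 4.38²) = 18.6 Ω

18.6 Ω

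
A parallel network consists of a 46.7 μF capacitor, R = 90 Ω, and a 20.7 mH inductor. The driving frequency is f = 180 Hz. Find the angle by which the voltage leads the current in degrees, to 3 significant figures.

-42.3°

ω = 2πf = 1131 rad/s
X_L = ωL = 23.4 Ω
X_C = 1/(ωC) = 18.9 Ω
Parallel: admittances add. Y = 1/R + 1/(jωL) + jωC
Y = (0.0111 + j0.0101) S
|Y| = 0.0150 S → |Z| = 1/|Y| = 66.6 Ω, ∠Z = −∠Y = -42.3°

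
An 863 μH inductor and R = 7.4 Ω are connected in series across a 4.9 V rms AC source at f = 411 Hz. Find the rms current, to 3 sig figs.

ω = 2πf = 2582 rad/s
X_L = ωL = 2.23 Ω
Z = 7.40 + j2.23 Ω
|Z| = √(7.40² + 2.23²) = 7.73 Ω
I = V/|Z| = 4.9/7.73 = 634 mA

634 mA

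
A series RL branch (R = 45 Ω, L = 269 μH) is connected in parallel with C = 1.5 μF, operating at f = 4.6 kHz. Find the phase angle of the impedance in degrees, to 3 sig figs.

-61.4°

ω = 2πf = 28900 rad/s
X_L = ωL = 7.77 Ω
X_C = 1/(ωC) = 23.1 Ω
Branch 1 (R+jX_L): Z₁ = 45.0 + j7.77 Ω, |Z₁| = 45.7 Ω
Branch 2 (−jX_C): Z₂ = −j23.1 Ω
Parallel: Z = Z₁Z₂/(Z₁+Z₂), |Z| = 22.2 Ω, ∠Z = -61.4°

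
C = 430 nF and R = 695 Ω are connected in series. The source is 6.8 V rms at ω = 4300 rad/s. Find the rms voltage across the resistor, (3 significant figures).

X_C = 1/(ωC) = 541 Ω
Z = 695 − j541 Ω
|Z| = √(695² + 541²) = 881 Ω
I = V/|Z| = 7.72 mA
V_R = I·|Z_R| = 0.00772 × 695 = 5.37 V

5.37 V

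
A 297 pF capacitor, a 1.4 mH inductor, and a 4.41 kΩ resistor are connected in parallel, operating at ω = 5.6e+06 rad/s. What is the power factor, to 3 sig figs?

X_L = ωL = 7840 Ω
X_C = 1/(ωC) = 601 Ω
Parallel: admittances add. Y = 1/R + 1/(jωL) + jωC
Y = (0.000227 + j0.00154) S
|Y| = 0.00155 S → |Z| = 1/|Y| = 644 Ω, ∠Z = −∠Y = -81.6°
cos φ = cos(-81.6°) = 0.146

0.146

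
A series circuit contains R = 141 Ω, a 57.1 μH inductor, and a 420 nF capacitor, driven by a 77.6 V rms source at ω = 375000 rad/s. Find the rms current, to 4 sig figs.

547.2 mA

X_L = ωL = 21.41 Ω
X_C = 1/(ωC) = 6.349 Ω
Net reactance X = X_L − X_C = 15.06 Ω
Z = 141.0 + j15.06 Ω
|Z| = √(141.0² + 15.06²) = 141.8 Ω
I = V/|Z| = 77.6/141.8 = 547.2 mA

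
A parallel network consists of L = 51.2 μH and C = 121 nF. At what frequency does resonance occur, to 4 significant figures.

ω₀ = 1/√(LC) = 1/√(5.12e-05 × 1.21e-07) = 401800 rad/s
f₀ = ω₀/(2π) = 63.94 kHz

63.94 kHz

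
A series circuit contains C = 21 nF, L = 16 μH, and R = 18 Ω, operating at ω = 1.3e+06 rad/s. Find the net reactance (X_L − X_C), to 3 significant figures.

-15.8 Ω

X_L = ωL = 20.8 Ω
X_C = 1/(ωC) = 36.6 Ω
X = 20.8 − 36.6 = -15.8 Ω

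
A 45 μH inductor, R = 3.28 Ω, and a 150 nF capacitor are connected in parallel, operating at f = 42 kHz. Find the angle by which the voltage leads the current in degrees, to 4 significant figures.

8.327°

ω = 2πf = 263900 rad/s
X_L = ωL = 11.88 Ω
X_C = 1/(ωC) = 25.26 Ω
Parallel: admittances add. Y = 1/R + 1/(jωL) + jωC
Y = (0.3049 − j0.04462) S
|Y| = 0.3081 S → |Z| = 1/|Y| = 3.245 Ω, ∠Z = −∠Y = 8.327°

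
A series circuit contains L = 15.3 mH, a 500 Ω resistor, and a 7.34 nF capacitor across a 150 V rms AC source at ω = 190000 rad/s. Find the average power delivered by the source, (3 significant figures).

2.23 W

X_L = ωL = 2910 Ω
X_C = 1/(ωC) = 717 Ω
Net reactance X = X_L − X_C = 2190 Ω
Z = 500 + j2190 Ω
|Z| = √(500² + 2190²) = 2250 Ω
∠Z = arctan(2190/500) = 77.1°
I = V/|Z| = 66.8 mA
P = VI cos φ = 150 × 0.0668 × cos(77.1°) = 2.23 W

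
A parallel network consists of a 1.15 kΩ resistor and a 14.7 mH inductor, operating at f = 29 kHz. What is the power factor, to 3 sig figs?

0.919

ω = 2πf = 182200 rad/s
X_L = ωL = 2680 Ω
Parallel: admittances add. Y = 1/R + 1/(jωL)
Y = (0.000870 − j0.000373) S
|Y| = 0.000946 S → |Z| = 1/|Y| = 1060 Ω, ∠Z = −∠Y = 23.2°
cos φ = cos(23.2°) = 0.919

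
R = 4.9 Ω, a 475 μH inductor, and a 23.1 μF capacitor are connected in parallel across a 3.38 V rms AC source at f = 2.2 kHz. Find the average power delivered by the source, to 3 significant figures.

2.33 W

ω = 2πf = 13820 rad/s
X_L = ωL = 6.57 Ω
X_C = 1/(ωC) = 3.13 Ω
Parallel: admittances add. Y = 1/R + 1/(jωL) + jωC
Y = (0.204 + j0.167) S
|Y| = 0.264 S → |Z| = 1/|Y| = 3.79 Ω, ∠Z = −∠Y = -39.3°
I = V/|Z| = 891 mA
P = VI cos φ = 3.38 × 0.891 × cos(-39.3°) = 2.33 W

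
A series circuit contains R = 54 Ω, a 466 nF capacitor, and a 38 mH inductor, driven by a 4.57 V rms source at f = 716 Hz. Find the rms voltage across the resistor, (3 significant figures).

0.794 V

ω = 2πf = 4499 rad/s
X_L = ωL = 171 Ω
X_C = 1/(ωC) = 477 Ω
Net reactance X = X_L − X_C = -306 Ω
Z = 54.0 − j306 Ω
|Z| = √(54.0² + 306²) = 311 Ω
I = V/|Z| = 14.7 mA
V_R = I·|Z_R| = 0.0147 × 54.0 = 0.794 V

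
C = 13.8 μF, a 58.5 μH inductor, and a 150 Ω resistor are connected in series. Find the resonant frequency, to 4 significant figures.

5.601 kHz

ω₀ = 1/√(LC) = 1/√(5.85e-05 × 1.38e-05) = 35200 rad/s
f₀ = ω₀/(2π) = 5.601 kHz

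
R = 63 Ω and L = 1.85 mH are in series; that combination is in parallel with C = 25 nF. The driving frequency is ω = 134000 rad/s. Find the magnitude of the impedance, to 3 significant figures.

945 Ω

X_L = ωL = 248 Ω
X_C = 1/(ωC) = 299 Ω
Branch 1 (R+jX_L): Z₁ = 63.0 + j248 Ω, |Z₁| = 256 Ω
Branch 2 (−jX_C): Z₂ = −j299 Ω
Parallel: Z = Z₁Z₂/(Z₁+Z₂), |Z| = 945 Ω, ∠Z = 24.5°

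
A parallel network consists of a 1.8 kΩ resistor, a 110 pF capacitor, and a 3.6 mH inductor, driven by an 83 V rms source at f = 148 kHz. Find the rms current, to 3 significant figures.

ω = 2πf = 929900 rad/s
X_L = ωL = 3350 Ω
X_C = 1/(ωC) = 9780 Ω
Parallel: admittances add. Y = 1/R + 1/(jωL) + jωC
Y = (0.000556 − j0.000196) S
|Y| = 0.000589 S → |Z| = 1/|Y| = 1700 Ω, ∠Z = −∠Y = 19.5°
I = V/|Z| = 83/1700 = 48.9 mA

48.9 mA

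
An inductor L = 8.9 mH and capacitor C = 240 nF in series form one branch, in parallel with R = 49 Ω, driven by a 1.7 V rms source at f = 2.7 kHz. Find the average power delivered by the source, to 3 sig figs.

59.0 mW

ω = 2πf = 16960 rad/s
X_L = ωL = 151 Ω
X_C = 1/(ωC) = 246 Ω
Branch 1: Z₁ = R = 49.0 Ω
Branch 2 (series LC): Z₂ = j(X_L − X_C) = −j94.6 Ω
Parallel: Z = Z₁Z₂/(Z₁+Z₂), |Z| = 43.5 Ω, ∠Z = -27.4°
I = V/|Z| = 39.1 mA
P = VI cos φ = 1.7 × 0.0391 × cos(-27.4°) = 59.0 mW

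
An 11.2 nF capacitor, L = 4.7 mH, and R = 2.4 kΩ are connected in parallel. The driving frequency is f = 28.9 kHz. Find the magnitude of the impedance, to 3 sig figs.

1040 Ω

ω = 2πf = 181600 rad/s
X_L = ωL = 853 Ω
X_C = 1/(ωC) = 492 Ω
Parallel: admittances add. Y = 1/R + 1/(jωL) + jωC
Y = (0.000417 + j0.000862) S
|Y| = 0.000957 S → |Z| = 1/|Y| = 1040 Ω, ∠Z = −∠Y = -64.2°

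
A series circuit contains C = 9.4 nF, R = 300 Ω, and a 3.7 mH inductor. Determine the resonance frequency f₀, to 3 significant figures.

ω₀ = 1/√(LC) = 1/√(0.0037 × 9.4e-09) = 169600 rad/s
f₀ = ω₀/(2π) = 27.0 kHz

27.0 kHz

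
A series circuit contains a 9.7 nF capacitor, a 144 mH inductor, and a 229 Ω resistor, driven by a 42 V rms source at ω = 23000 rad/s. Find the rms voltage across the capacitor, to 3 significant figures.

158 V

X_L = ωL = 3310 Ω
X_C = 1/(ωC) = 4480 Ω
Net reactance X = X_L − X_C = -1170 Ω
Z = 229 − j1170 Ω
|Z| = √(229² + 1170²) = 1190 Ω
I = V/|Z| = 35.2 mA
V_C = I·|Z_C| = 0.0352 × 4480 = 158 V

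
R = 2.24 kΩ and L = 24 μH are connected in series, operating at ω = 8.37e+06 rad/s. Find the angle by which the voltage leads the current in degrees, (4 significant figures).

5.124°

X_L = ωL = 200.9 Ω
Z = 2240 + j200.9 Ω
|Z| = √(2240² + 200.9²) = 2249 Ω
∠Z = arctan(200.9/2240) = 5.124°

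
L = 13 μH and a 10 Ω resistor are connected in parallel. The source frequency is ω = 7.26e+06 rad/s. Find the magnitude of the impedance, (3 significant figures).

X_L = ωL = 94.4 Ω
Parallel: admittances add. Y = 1/R + 1/(jωL)
Y = (0.100 − j0.0106) S
|Y| = 0.101 S → |Z| = 1/|Y| = 9.94 Ω, ∠Z = −∠Y = 6.05°

9.94 Ω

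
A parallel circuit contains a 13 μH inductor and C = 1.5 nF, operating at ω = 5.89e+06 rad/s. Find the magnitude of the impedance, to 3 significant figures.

237 Ω

X_L = ωL = 76.6 Ω
X_C = 1/(ωC) = 113 Ω
Parallel: admittances add. Y = 1/(jωL) + jωC
Y = (0 − j0.00422) S
|Y| = 0.00422 S → |Z| = 1/|Y| = 237 Ω, ∠Z = −∠Y = 90.0°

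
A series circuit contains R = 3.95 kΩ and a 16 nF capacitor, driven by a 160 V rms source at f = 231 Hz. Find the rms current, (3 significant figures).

3.70 mA

ω = 2πf = 1451 rad/s
X_C = 1/(ωC) = 43100 Ω
Z = 3950 − j43100 Ω
|Z| = √(3950² + 43100²) = 43200 Ω
I = V/|Z| = 160/43200 = 3.70 mA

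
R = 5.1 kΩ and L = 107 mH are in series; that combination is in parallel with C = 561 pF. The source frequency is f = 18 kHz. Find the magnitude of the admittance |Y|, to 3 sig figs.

ω = 2πf = 113100 rad/s
X_L = ωL = 12100 Ω
X_C = 1/(ωC) = 15800 Ω
Branch 1 (R+jX_L): Z₁ = 5100 + j12100 Ω, |Z₁| = 13100 Ω
Branch 2 (−jX_C): Z₂ = −j15800 Ω
Parallel: Z = Z₁Z₂/(Z₁+Z₂), |Z| = 33000 Ω, ∠Z = 12.8°
|Y| = 1/|Z| = 30.3 μS

30.3 μS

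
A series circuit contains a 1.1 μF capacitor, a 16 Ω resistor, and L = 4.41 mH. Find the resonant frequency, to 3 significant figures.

2.29 kHz

ω₀ = 1/√(LC) = 1/√(0.00441 × 1.1e-06) = 14360 rad/s
f₀ = ω₀/(2π) = 2.29 kHz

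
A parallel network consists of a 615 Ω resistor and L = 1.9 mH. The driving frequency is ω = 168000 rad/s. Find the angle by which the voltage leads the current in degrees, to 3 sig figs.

X_L = ωL = 319 Ω
Parallel: admittances add. Y = 1/R + 1/(jωL)
Y = (0.00163 − j0.00313) S
|Y| = 0.00353 S → |Z| = 1/|Y| = 283 Ω, ∠Z = −∠Y = 62.6°

62.6°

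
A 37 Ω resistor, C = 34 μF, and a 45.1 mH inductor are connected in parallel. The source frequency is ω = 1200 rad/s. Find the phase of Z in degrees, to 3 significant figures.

X_L = ωL = 54.1 Ω
X_C = 1/(ωC) = 24.5 Ω
Parallel: admittances add. Y = 1/R + 1/(jωL) + jωC
Y = (0.0270 + j0.0223) S
|Y| = 0.0351 S → |Z| = 1/|Y| = 28.5 Ω, ∠Z = −∠Y = -39.6°

-39.6°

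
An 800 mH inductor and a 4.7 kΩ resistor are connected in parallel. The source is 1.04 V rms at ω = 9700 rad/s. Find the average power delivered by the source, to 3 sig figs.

X_L = ωL = 7760 Ω
Parallel: admittances add. Y = 1/R + 1/(jωL)
Y = (0.000213 − j0.000129) S
|Y| = 0.000249 S → |Z| = 1/|Y| = 4020 Ω, ∠Z = −∠Y = 31.2°
I = V/|Z| = 259 μA
P = VI cos φ = 1.04 × 0.000259 × cos(31.2°) = 230 μW

230 μW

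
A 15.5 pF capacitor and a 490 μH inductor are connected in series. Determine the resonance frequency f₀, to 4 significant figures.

1.826 MHz

ω₀ = 1/√(LC) = 1/√(0.00049 × 1.55e-11) = 1.147e+07 rad/s
f₀ = ω₀/(2π) = 1.826 MHz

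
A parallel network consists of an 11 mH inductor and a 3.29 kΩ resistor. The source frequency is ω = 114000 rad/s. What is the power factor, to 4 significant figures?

X_L = ωL = 1254 Ω
Parallel: admittances add. Y = 1/R + 1/(jωL)
Y = (0.0003040 − j0.0007974) S
|Y| = 0.0008534 S → |Z| = 1/|Y| = 1172 Ω, ∠Z = −∠Y = 69.14°
cos φ = cos(69.14°) = 0.3562

0.3562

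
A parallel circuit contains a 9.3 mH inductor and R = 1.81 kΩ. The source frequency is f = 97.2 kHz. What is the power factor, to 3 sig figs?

ω = 2πf = 610700 rad/s
X_L = ωL = 5680 Ω
Parallel: admittances add. Y = 1/R + 1/(jωL)
Y = (0.000552 − j0.000176) S
|Y| = 0.000580 S → |Z| = 1/|Y| = 1720 Ω, ∠Z = −∠Y = 17.7°
cos φ = cos(17.7°) = 0.953

0.953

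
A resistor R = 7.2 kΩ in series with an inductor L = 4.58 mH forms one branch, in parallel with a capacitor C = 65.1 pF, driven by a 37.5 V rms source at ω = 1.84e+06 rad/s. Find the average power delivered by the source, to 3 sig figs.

X_L = ωL = 8430 Ω
X_C = 1/(ωC) = 8350 Ω
Branch 1 (R+jX_L): Z₁ = 7200 + j8430 Ω, |Z₁| = 11100 Ω
Branch 2 (−jX_C): Z₂ = −j8350 Ω
Parallel: Z = Z₁Z₂/(Z₁+Z₂), |Z| = 12900 Ω, ∠Z = -41.1°
I = V/|Z| = 2.92 mA
P = VI cos φ = 37.5 × 0.00292 × cos(-41.1°) = 82.4 mW

82.4 mW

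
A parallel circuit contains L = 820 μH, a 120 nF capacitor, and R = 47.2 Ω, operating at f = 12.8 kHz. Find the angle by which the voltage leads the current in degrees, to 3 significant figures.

ω = 2πf = 80420 rad/s
X_L = ωL = 65.9 Ω
X_C = 1/(ωC) = 104 Ω
Parallel: admittances add. Y = 1/R + 1/(jωL) + jωC
Y = (0.0212 − j0.00551) S
|Y| = 0.0219 S → |Z| = 1/|Y| = 45.7 Ω, ∠Z = −∠Y = 14.6°

14.6°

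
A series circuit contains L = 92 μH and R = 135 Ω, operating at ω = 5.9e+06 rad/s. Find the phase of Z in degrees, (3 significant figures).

X_L = ωL = 543 Ω
Z = 135 + j543 Ω
|Z| = √(135² + 543²) = 559 Ω
∠Z = arctan(543/135) = 76.0°

76.0°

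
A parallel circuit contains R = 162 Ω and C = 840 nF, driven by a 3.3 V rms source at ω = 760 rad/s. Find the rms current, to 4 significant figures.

20.48 mA

X_C = 1/(ωC) = 1566 Ω
Parallel: admittances add. Y = 1/R + jωC
Y = (0.006173 + j0.0006384) S
|Y| = 0.006206 S → |Z| = 1/|Y| = 161.1 Ω, ∠Z = −∠Y = -5.905°
I = V/|Z| = 3.3/161.1 = 20.48 mA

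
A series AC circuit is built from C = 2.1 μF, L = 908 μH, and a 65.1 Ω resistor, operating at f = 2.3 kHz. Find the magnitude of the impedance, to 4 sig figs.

68.05 Ω

ω = 2πf = 14450 rad/s
X_L = ωL = 13.12 Ω
X_C = 1/(ωC) = 32.95 Ω
Net reactance X = X_L − X_C = -19.83 Ω
Z = 65.10 − j19.83 Ω
|Z| = √(65.10² + 19.83²) = 68.05 Ω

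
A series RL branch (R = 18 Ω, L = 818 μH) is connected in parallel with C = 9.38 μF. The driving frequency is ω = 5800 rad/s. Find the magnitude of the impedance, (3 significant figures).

X_L = ωL = 4.74 Ω
X_C = 1/(ωC) = 18.4 Ω
Branch 1 (R+jX_L): Z₁ = 18.0 + j4.74 Ω, |Z₁| = 18.6 Ω
Branch 2 (−jX_C): Z₂ = −j18.4 Ω
Parallel: Z = Z₁Z₂/(Z₁+Z₂), |Z| = 15.2 Ω, ∠Z = -38.1°

15.2 Ω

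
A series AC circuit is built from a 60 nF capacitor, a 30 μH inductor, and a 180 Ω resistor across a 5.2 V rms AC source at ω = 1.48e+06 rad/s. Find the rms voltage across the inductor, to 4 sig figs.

X_L = ωL = 44.40 Ω
X_C = 1/(ωC) = 11.26 Ω
Net reactance X = X_L − X_C = 33.14 Ω
Z = 180.0 + j33.14 Ω
|Z| = √(180.0² + 33.14²) = 183.0 Ω
I = V/|Z| = 28.41 mA
V_L = I·|Z_L| = 0.02841 × 44.40 = 1.261 V

1.261 V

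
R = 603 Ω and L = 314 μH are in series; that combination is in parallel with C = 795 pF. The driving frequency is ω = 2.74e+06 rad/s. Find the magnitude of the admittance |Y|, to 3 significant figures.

X_L = ωL = 860 Ω
X_C = 1/(ωC) = 459 Ω
Branch 1 (R+jX_L): Z₁ = 603 + j860 Ω, |Z₁| = 1050 Ω
Branch 2 (−jX_C): Z₂ = −j459 Ω
Parallel: Z = Z₁Z₂/(Z₁+Z₂), |Z| = 666 Ω, ∠Z = -68.7°
|Y| = 1/|Z| = 1.50 mS

1.50 mS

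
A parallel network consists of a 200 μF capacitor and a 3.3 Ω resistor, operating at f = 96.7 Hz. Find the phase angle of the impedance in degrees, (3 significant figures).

-21.9°

ω = 2πf = 607.6 rad/s
X_C = 1/(ωC) = 8.23 Ω
Parallel: admittances add. Y = 1/R + jωC
Y = (0.303 + j0.122) S
|Y| = 0.326 S → |Z| = 1/|Y| = 3.06 Ω, ∠Z = −∠Y = -21.9°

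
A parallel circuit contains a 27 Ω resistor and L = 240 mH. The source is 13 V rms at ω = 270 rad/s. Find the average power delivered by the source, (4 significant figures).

6.259 W

X_L = ωL = 64.80 Ω
Parallel: admittances add. Y = 1/R + 1/(jωL)
Y = (0.03704 − j0.01543) S
|Y| = 0.04012 S → |Z| = 1/|Y| = 24.92 Ω, ∠Z = −∠Y = 22.62°
I = V/|Z| = 521.6 mA
P = VI cos φ = 13 × 0.5216 × cos(22.62°) = 6.259 W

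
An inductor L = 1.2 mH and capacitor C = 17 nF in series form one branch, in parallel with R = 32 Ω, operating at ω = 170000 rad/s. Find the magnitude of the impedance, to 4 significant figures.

X_L = ωL = 204.0 Ω
X_C = 1/(ωC) = 346.0 Ω
Branch 1: Z₁ = R = 32.00 Ω
Branch 2 (series LC): Z₂ = j(X_L − X_C) = −j142.0 Ω
Parallel: Z = Z₁Z₂/(Z₁+Z₂), |Z| = 31.22 Ω, ∠Z = -12.70°

31.22 Ω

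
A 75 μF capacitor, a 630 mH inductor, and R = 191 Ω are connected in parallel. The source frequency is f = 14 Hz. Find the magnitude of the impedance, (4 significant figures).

ω = 2πf = 87.96 rad/s
X_L = ωL = 55.42 Ω
X_C = 1/(ωC) = 151.6 Ω
Parallel: admittances add. Y = 1/R + 1/(jωL) + jωC
Y = (0.005236 − j0.01145) S
|Y| = 0.01259 S → |Z| = 1/|Y| = 79.44 Ω, ∠Z = −∠Y = 65.42°

79.44 Ω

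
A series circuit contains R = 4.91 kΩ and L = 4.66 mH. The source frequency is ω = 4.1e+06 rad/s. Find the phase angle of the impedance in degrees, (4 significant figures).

X_L = ωL = 19110 Ω
Z = 4910 + j19110 Ω
|Z| = √(4910² + 19110²) = 19730 Ω
∠Z = arctan(19110/4910) = 75.59°

75.59°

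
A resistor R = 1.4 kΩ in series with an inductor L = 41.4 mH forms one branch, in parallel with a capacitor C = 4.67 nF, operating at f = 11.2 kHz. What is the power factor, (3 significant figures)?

0.937

ω = 2πf = 70370 rad/s
X_L = ωL = 2910 Ω
X_C = 1/(ωC) = 3040 Ω
Branch 1 (R+jX_L): Z₁ = 1400 + j2910 Ω, |Z₁| = 3230 Ω
Branch 2 (−jX_C): Z₂ = −j3040 Ω
Parallel: Z = Z₁Z₂/(Z₁+Z₂), |Z| = 7000 Ω, ∠Z = -20.4°
cos φ = cos(-20.4°) = 0.937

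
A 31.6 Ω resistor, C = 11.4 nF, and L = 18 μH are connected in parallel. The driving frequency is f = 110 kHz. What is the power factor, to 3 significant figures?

ω = 2πf = 691200 rad/s
X_L = ωL = 12.4 Ω
X_C = 1/(ωC) = 127 Ω
Parallel: admittances add. Y = 1/R + 1/(jωL) + jωC
Y = (0.0316 − j0.0725) S
|Y| = 0.0791 S → |Z| = 1/|Y| = 12.6 Ω, ∠Z = −∠Y = 66.4°
cos φ = cos(66.4°) = 0.400

0.400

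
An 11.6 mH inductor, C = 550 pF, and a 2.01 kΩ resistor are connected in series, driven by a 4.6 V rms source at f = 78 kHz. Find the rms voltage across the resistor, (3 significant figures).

ω = 2πf = 490100 rad/s
X_L = ωL = 5690 Ω
X_C = 1/(ωC) = 3710 Ω
Net reactance X = X_L − X_C = 1980 Ω
Z = 2010 + j1980 Ω
|Z| = √(2010² + 1980²) = 2820 Ω
I = V/|Z| = 1.63 mA
V_R = I·|Z_R| = 0.00163 × 2010 = 3.28 V

3.28 V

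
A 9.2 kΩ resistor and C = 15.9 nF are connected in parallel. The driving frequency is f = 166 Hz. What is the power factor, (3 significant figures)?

ω = 2πf = 1043 rad/s
X_C = 1/(ωC) = 60300 Ω
Parallel: admittances add. Y = 1/R + jωC
Y = (0.000109 + j1.66e-05) S
|Y| = 0.000110 S → |Z| = 1/|Y| = 9090 Ω, ∠Z = −∠Y = -8.67°
cos φ = cos(-8.67°) = 0.989

0.989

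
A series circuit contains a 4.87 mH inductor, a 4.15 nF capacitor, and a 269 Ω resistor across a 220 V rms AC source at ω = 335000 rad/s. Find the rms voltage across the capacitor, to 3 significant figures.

166 V

X_L = ωL = 1630 Ω
X_C = 1/(ωC) = 719 Ω
Net reactance X = X_L − X_C = 912 Ω
Z = 269 + j912 Ω
|Z| = √(269² + 912²) = 951 Ω
I = V/|Z| = 231 mA
V_C = I·|Z_C| = 0.231 × 719 = 166 V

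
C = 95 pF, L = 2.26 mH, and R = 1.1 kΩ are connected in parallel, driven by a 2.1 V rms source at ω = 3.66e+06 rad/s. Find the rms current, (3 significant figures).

X_L = ωL = 8270 Ω
X_C = 1/(ωC) = 2880 Ω
Parallel: admittances add. Y = 1/R + 1/(jωL) + jωC
Y = (0.000909 + j0.000227) S
|Y| = 0.000937 S → |Z| = 1/|Y| = 1070 Ω, ∠Z = −∠Y = -14.0°
I = V/|Z| = 2.1/1070 = 1.97 mA

1.97 mA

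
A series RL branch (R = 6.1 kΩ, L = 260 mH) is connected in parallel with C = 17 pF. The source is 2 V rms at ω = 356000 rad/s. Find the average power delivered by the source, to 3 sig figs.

2.84 μW

X_L = ωL = 92600 Ω
X_C = 1/(ωC) = 165000 Ω
Branch 1 (R+jX_L): Z₁ = 6100 + j92600 Ω, |Z₁| = 92800 Ω
Branch 2 (−jX_C): Z₂ = −j165000 Ω
Parallel: Z = Z₁Z₂/(Z₁+Z₂), |Z| = 210000 Ω, ∠Z = 81.4°
I = V/|Z| = 9.52 μA
P = VI cos φ = 2 × 9.52e-06 × cos(81.4°) = 2.84 μW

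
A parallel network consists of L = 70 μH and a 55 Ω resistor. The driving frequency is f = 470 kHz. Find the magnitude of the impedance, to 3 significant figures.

ω = 2πf = 2.953e+06 rad/s
X_L = ωL = 207 Ω
Parallel: admittances add. Y = 1/R + 1/(jωL)
Y = (0.0182 − j0.00484) S
|Y| = 0.0188 S → |Z| = 1/|Y| = 53.2 Ω, ∠Z = −∠Y = 14.9°

53.2 Ω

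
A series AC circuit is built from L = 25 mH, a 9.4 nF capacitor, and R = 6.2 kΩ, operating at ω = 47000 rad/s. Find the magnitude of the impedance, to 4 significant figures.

6295 Ω

X_L = ωL = 1175 Ω
X_C = 1/(ωC) = 2263 Ω
Net reactance X = X_L − X_C = -1088 Ω
Z = 6200 − j1088 Ω
|Z| = √(6200² + 1088²) = 6295 Ω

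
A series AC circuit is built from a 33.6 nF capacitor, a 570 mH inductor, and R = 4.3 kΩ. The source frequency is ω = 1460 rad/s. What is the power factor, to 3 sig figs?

0.215

X_L = ωL = 832 Ω
X_C = 1/(ωC) = 20400 Ω
Net reactance X = X_L − X_C = -19600 Ω
Z = 4300 − j19600 Ω
|Z| = √(4300² + 19600²) = 20000 Ω
∠Z = arctan(-19600/4300) = -77.6°
cos φ = cos(-77.6°) = 0.215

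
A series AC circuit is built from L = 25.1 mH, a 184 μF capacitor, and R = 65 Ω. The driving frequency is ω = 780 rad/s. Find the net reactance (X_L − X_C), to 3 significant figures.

12.6 Ω

X_L = ωL = 19.6 Ω
X_C = 1/(ωC) = 6.97 Ω
X = 19.6 − 6.97 = 12.6 Ω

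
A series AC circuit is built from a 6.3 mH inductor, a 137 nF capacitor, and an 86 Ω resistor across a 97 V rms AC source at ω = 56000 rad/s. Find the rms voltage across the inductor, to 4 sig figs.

X_L = ωL = 352.8 Ω
X_C = 1/(ωC) = 130.3 Ω
Net reactance X = X_L − X_C = 222.5 Ω
Z = 86.00 + j222.5 Ω
|Z| = √(86.00² + 222.5²) = 238.5 Ω
I = V/|Z| = 406.7 mA
V_L = I·|Z_L| = 0.4067 × 352.8 = 143.5 V

143.5 V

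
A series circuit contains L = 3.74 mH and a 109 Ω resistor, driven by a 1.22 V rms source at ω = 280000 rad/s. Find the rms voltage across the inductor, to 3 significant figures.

1.21 V

X_L = ωL = 1050 Ω
Z = 109 + j1050 Ω
|Z| = √(109² + 1050²) = 1050 Ω
I = V/|Z| = 1.16 mA
V_L = I·|Z_L| = 0.00116 × 1050 = 1.21 V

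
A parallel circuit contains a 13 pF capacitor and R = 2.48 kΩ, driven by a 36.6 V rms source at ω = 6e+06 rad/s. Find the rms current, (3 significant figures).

15.0 mA

X_C = 1/(ωC) = 12800 Ω
Parallel: admittances add. Y = 1/R + jωC
Y = (0.000403 + j7.8e-05) S
|Y| = 0.000411 S → |Z| = 1/|Y| = 2430 Ω, ∠Z = −∠Y = -10.9°
I = V/|Z| = 36.6/2430 = 15.0 mA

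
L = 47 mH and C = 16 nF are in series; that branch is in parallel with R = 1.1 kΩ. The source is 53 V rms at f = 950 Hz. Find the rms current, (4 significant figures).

ω = 2πf = 5969 rad/s
X_L = ωL = 280.5 Ω
X_C = 1/(ωC) = 10470 Ω
Branch 1: Z₁ = R = 1100 Ω
Branch 2 (series LC): Z₂ = j(X_L − X_C) = −j10190 Ω
Parallel: Z = Z₁Z₂/(Z₁+Z₂), |Z| = 1094 Ω, ∠Z = -6.161°
I = V/|Z| = 53/1094 = 48.46 mA

48.46 mA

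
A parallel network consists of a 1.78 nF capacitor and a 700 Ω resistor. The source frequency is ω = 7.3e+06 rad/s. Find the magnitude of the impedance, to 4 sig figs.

X_C = 1/(ωC) = 76.96 Ω
Parallel: admittances add. Y = 1/R + jωC
Y = (0.001429 + j0.01299) S
|Y| = 0.01307 S → |Z| = 1/|Y| = 76.50 Ω, ∠Z = −∠Y = -83.73°

76.50 Ω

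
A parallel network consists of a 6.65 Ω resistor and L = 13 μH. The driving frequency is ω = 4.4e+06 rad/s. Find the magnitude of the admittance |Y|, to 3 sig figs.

X_L = ωL = 57.2 Ω
Parallel: admittances add. Y = 1/R + 1/(jωL)
Y = (0.150 − j0.0175) S
|Y| = 0.151 S → |Z| = 1/|Y| = 6.61 Ω, ∠Z = −∠Y = 6.63°

151 mS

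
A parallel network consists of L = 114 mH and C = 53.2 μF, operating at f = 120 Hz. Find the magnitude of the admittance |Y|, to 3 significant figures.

28.5 mS

ω = 2πf = 754.0 rad/s
X_L = ωL = 86.0 Ω
X_C = 1/(ωC) = 24.9 Ω
Parallel: admittances add. Y = 1/(jωL) + jωC
Y = (0 + j0.0285) S
|Y| = 0.0285 S → |Z| = 1/|Y| = 35.1 Ω, ∠Z = −∠Y = -90.0°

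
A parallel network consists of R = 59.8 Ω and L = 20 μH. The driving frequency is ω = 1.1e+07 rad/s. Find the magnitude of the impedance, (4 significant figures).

X_L = ωL = 220.0 Ω
Parallel: admittances add. Y = 1/R + 1/(jωL)
Y = (0.01672 − j0.004545) S
|Y| = 0.01733 S → |Z| = 1/|Y| = 57.71 Ω, ∠Z = −∠Y = 15.21°

57.71 Ω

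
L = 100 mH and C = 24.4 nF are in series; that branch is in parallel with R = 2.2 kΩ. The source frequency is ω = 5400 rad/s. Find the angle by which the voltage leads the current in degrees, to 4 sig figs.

-17.33°

X_L = ωL = 540.0 Ω
X_C = 1/(ωC) = 7590 Ω
Branch 1: Z₁ = R = 2200 Ω
Branch 2 (series LC): Z₂ = j(X_L − X_C) = −j7050 Ω
Parallel: Z = Z₁Z₂/(Z₁+Z₂), |Z| = 2100 Ω, ∠Z = -17.33°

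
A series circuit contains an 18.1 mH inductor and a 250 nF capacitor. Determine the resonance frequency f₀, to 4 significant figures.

ω₀ = 1/√(LC) = 1/√(0.0181 × 2.5e-07) = 14870 rad/s
f₀ = ω₀/(2π) = 2.366 kHz

2.366 kHz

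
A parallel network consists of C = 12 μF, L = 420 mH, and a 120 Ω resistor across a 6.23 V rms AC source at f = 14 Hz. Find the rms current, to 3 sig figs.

ω = 2πf = 87.96 rad/s
X_L = ωL = 36.9 Ω
X_C = 1/(ωC) = 947 Ω
Parallel: admittances add. Y = 1/R + 1/(jωL) + jωC
Y = (0.00833 − j0.0260) S
|Y| = 0.0273 S → |Z| = 1/|Y| = 36.6 Ω, ∠Z = −∠Y = 72.2°
I = V/|Z| = 6.23/36.6 = 170 mA

170 mA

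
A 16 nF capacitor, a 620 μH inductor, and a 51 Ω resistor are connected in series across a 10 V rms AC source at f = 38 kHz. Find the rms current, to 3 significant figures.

ω = 2πf = 238800 rad/s
X_L = ωL = 148 Ω
X_C = 1/(ωC) = 262 Ω
Net reactance X = X_L − X_C = -114 Ω
Z = 51.0 − j114 Ω
|Z| = √(51.0² + 114²) = 125 Ω
I = V/|Z| = 10/125 = 80.2 mA

80.2 mA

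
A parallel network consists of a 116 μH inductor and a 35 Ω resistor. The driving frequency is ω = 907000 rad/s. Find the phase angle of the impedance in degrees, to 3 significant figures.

18.4°

X_L = ωL = 105 Ω
Parallel: admittances add. Y = 1/R + 1/(jωL)
Y = (0.0286 − j0.00950) S
|Y| = 0.0301 S → |Z| = 1/|Y| = 33.2 Ω, ∠Z = −∠Y = 18.4°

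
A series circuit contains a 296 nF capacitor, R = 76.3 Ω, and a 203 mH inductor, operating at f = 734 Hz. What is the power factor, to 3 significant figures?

ω = 2πf = 4612 rad/s
X_L = ωL = 936 Ω
X_C = 1/(ωC) = 733 Ω
Net reactance X = X_L − X_C = 204 Ω
Z = 76.3 + j204 Ω
|Z| = √(76.3² + 204²) = 217 Ω
∠Z = arctan(204/76.3) = 69.5°
cos φ = cos(69.5°) = 0.351

0.351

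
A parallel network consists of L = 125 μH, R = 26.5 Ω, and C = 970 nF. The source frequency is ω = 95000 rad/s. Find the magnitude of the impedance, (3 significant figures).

X_L = ωL = 11.9 Ω
X_C = 1/(ωC) = 10.9 Ω
Parallel: admittances add. Y = 1/R + 1/(jωL) + jωC
Y = (0.0377 + j0.00794) S
|Y| = 0.0386 S → |Z| = 1/|Y| = 25.9 Ω, ∠Z = −∠Y = -11.9°

25.9 Ω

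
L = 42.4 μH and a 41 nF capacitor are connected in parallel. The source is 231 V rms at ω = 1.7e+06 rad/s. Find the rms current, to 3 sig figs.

X_L = ωL = 72.1 Ω
X_C = 1/(ωC) = 14.3 Ω
Parallel: admittances add. Y = 1/(jωL) + jωC
Y = (0 + j0.0558) S
|Y| = 0.0558 S → |Z| = 1/|Y| = 17.9 Ω, ∠Z = −∠Y = -90.0°
I = V/|Z| = 231/17.9 = 12.9 A

12.9 A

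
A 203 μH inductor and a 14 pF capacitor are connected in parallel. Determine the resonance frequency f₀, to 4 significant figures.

2.985 MHz

ω₀ = 1/√(LC) = 1/√(0.000203 × 1.4e-11) = 1.876e+07 rad/s
f₀ = ω₀/(2π) = 2.985 MHz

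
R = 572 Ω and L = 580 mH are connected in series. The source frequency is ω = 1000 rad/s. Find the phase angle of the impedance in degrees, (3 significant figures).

X_L = ωL = 580 Ω
Z = 572 + j580 Ω
|Z| = √(572² + 580²) = 815 Ω
∠Z = arctan(580/572) = 45.4°

45.4°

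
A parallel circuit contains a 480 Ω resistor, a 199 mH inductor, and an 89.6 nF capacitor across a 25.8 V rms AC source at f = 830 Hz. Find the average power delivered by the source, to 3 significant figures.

1.39 W

ω = 2πf = 5215 rad/s
X_L = ωL = 1040 Ω
X_C = 1/(ωC) = 2140 Ω
Parallel: admittances add. Y = 1/R + 1/(jωL) + jωC
Y = (0.00208 − j0.000496) S
|Y| = 0.00214 S → |Z| = 1/|Y| = 467 Ω, ∠Z = −∠Y = 13.4°
I = V/|Z| = 55.3 mA
P = VI cos φ = 25.8 × 0.0553 × cos(13.4°) = 1.39 W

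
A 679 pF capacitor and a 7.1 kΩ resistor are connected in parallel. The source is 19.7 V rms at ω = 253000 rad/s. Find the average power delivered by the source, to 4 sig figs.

X_C = 1/(ωC) = 5821 Ω
Parallel: admittances add. Y = 1/R + jωC
Y = (0.0001408 + j0.0001718) S
|Y| = 0.0002221 S → |Z| = 1/|Y| = 4502 Ω, ∠Z = −∠Y = -50.65°
I = V/|Z| = 4.376 mA
P = VI cos φ = 19.7 × 0.004376 × cos(-50.65°) = 54.66 mW

54.66 mW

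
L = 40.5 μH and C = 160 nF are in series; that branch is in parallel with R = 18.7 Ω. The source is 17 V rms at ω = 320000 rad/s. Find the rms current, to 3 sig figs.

2.74 A

X_L = ωL = 13.0 Ω
X_C = 1/(ωC) = 19.5 Ω
Branch 1: Z₁ = R = 18.7 Ω
Branch 2 (series LC): Z₂ = j(X_L − X_C) = −j6.57 Ω
Parallel: Z = Z₁Z₂/(Z₁+Z₂), |Z| = 6.20 Ω, ∠Z = -70.6°
I = V/|Z| = 17/6.20 = 2.74 A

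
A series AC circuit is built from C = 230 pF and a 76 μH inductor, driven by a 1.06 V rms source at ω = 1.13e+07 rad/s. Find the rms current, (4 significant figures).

X_L = ωL = 858.8 Ω
X_C = 1/(ωC) = 384.8 Ω
Net reactance X = X_L − X_C = 474.0 Ω
Z = j474.0 Ω
|Z| = √(0² + 474.0²) = 474.0 Ω
I = V/|Z| = 1.06/474.0 = 2.236 mA

2.236 mA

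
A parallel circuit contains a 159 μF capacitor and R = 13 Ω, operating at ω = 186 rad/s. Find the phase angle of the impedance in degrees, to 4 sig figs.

-21.03°

X_C = 1/(ωC) = 33.81 Ω
Parallel: admittances add. Y = 1/R + jωC
Y = (0.07692 + j0.02957) S
|Y| = 0.08241 S → |Z| = 1/|Y| = 12.13 Ω, ∠Z = −∠Y = -21.03°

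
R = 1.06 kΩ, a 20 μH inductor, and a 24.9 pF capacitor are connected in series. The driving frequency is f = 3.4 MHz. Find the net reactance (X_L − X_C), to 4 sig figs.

-1453 Ω

ω = 2πf = 2.136e+07 rad/s
X_L = ωL = 427.3 Ω
X_C = 1/(ωC) = 1880 Ω
X = 427.3 − 1880 = -1453 Ω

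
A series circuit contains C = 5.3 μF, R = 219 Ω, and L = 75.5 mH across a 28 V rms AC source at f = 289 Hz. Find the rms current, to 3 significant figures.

ω = 2πf = 1816 rad/s
X_L = ωL = 137 Ω
X_C = 1/(ωC) = 104 Ω
Net reactance X = X_L − X_C = 33.2 Ω
Z = 219 + j33.2 Ω
|Z| = √(219² + 33.2²) = 222 Ω
I = V/|Z| = 28/222 = 126 mA

126 mA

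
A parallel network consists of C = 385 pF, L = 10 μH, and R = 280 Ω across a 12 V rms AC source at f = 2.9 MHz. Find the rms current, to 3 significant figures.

46.6 mA

ω = 2πf = 1.822e+07 rad/s
X_L = ωL = 182 Ω
X_C = 1/(ωC) = 143 Ω
Parallel: admittances add. Y = 1/R + 1/(jωL) + jωC
Y = (0.00357 + j0.00153) S
|Y| = 0.00388 S → |Z| = 1/|Y| = 257 Ω, ∠Z = −∠Y = -23.2°
I = V/|Z| = 12/257 = 46.6 mA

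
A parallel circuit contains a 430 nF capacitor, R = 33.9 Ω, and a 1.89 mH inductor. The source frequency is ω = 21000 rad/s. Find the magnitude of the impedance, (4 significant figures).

X_L = ωL = 39.69 Ω
X_C = 1/(ωC) = 110.7 Ω
Parallel: admittances add. Y = 1/R + 1/(jωL) + jωC
Y = (0.02950 − j0.01617) S
|Y| = 0.03364 S → |Z| = 1/|Y| = 29.73 Ω, ∠Z = −∠Y = 28.72°

29.73 Ω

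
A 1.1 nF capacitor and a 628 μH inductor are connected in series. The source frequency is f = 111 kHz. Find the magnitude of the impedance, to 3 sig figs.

865 Ω

ω = 2πf = 697400 rad/s
X_L = ωL = 438 Ω
X_C = 1/(ωC) = 1300 Ω
Net reactance X = X_L − X_C = -865 Ω
Z = − j865 Ω
|Z| = √(0² + 865²) = 865 Ω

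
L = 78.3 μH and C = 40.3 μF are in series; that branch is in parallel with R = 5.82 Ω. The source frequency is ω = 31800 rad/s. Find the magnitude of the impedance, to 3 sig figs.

1.64 Ω

X_L = ωL = 2.49 Ω
X_C = 1/(ωC) = 0.780 Ω
Branch 1: Z₁ = R = 5.82 Ω
Branch 2 (series LC): Z₂ = j(X_L − X_C) = j1.71 Ω
Parallel: Z = Z₁Z₂/(Z₁+Z₂), |Z| = 1.64 Ω, ∠Z = 73.6°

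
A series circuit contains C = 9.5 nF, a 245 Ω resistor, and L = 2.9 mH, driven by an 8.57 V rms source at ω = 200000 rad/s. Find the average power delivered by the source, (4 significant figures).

X_L = ωL = 580.0 Ω
X_C = 1/(ωC) = 526.3 Ω
Net reactance X = X_L − X_C = 53.68 Ω
Z = 245.0 + j53.68 Ω
|Z| = √(245.0² + 53.68²) = 250.8 Ω
∠Z = arctan(53.68/245.0) = 12.36°
I = V/|Z| = 34.17 mA
P = VI cos φ = 8.57 × 0.03417 × cos(12.36°) = 286.0 mW

286.0 mW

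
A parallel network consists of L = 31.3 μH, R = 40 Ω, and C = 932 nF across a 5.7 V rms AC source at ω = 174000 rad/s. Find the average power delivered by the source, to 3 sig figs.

812 mW

X_L = ωL = 5.45 Ω
X_C = 1/(ωC) = 6.17 Ω
Parallel: admittances add. Y = 1/R + 1/(jωL) + jωC
Y = (0.0250 − j0.0214) S
|Y| = 0.0329 S → |Z| = 1/|Y| = 30.4 Ω, ∠Z = −∠Y = 40.6°
I = V/|Z| = 188 mA
P = VI cos φ = 5.7 × 0.188 × cos(40.6°) = 812 mW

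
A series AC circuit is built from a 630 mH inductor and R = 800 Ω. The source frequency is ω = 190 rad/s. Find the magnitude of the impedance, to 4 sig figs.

X_L = ωL = 119.7 Ω
Z = 800.0 + j119.7 Ω
|Z| = √(800.0² + 119.7²) = 808.9 Ω

808.9 Ω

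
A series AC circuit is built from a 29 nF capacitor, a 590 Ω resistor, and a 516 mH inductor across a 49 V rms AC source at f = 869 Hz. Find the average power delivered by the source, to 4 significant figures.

ω = 2πf = 5460 rad/s
X_L = ωL = 2817 Ω
X_C = 1/(ωC) = 6315 Ω
Net reactance X = X_L − X_C = -3498 Ω
Z = 590.0 − j3498 Ω
|Z| = √(590.0² + 3498²) = 3547 Ω
∠Z = arctan(-3498/590.0) = -80.43°
I = V/|Z| = 13.81 mA
P = VI cos φ = 49 × 0.01381 × cos(-80.43°) = 112.6 mW

112.6 mW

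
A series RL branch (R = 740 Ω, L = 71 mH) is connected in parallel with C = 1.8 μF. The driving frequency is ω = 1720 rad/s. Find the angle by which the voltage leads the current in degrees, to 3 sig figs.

X_L = ωL = 122 Ω
X_C = 1/(ωC) = 323 Ω
Branch 1 (R+jX_L): Z₁ = 740 + j122 Ω, |Z₁| = 750 Ω
Branch 2 (−jX_C): Z₂ = −j323 Ω
Parallel: Z = Z₁Z₂/(Z₁+Z₂), |Z| = 316 Ω, ∠Z = -65.4°

-65.4°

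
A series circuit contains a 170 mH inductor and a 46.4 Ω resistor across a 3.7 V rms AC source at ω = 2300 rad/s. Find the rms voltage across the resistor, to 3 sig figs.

0.436 V

X_L = ωL = 391 Ω
Z = 46.4 + j391 Ω
|Z| = √(46.4² + 391²) = 394 Ω
I = V/|Z| = 9.40 mA
V_R = I·|Z_R| = 0.00940 × 46.4 = 0.436 V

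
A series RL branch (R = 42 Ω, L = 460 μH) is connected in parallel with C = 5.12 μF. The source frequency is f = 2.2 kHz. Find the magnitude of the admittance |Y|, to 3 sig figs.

ω = 2πf = 13820 rad/s
X_L = ωL = 6.36 Ω
X_C = 1/(ωC) = 14.1 Ω
Branch 1 (R+jX_L): Z₁ = 42.0 + j6.36 Ω, |Z₁| = 42.5 Ω
Branch 2 (−jX_C): Z₂ = −j14.1 Ω
Parallel: Z = Z₁Z₂/(Z₁+Z₂), |Z| = 14.1 Ω, ∠Z = -70.9°
|Y| = 1/|Z| = 71.2 mS

71.2 mS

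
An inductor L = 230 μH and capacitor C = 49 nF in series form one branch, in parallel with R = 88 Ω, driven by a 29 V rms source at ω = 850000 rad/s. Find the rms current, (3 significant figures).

X_L = ωL = 196 Ω
X_C = 1/(ωC) = 24.0 Ω
Branch 1: Z₁ = R = 88.0 Ω
Branch 2 (series LC): Z₂ = j(X_L − X_C) = j171 Ω
Parallel: Z = Z₁Z₂/(Z₁+Z₂), |Z| = 78.3 Ω, ∠Z = 27.2°
I = V/|Z| = 29/78.3 = 370 mA

370 mA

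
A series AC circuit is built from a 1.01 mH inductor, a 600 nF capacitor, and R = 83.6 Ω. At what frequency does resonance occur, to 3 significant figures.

6.47 kHz

ω₀ = 1/√(LC) = 1/√(0.00101 × 6e-07) = 40620 rad/s
f₀ = ω₀/(2π) = 6.47 kHz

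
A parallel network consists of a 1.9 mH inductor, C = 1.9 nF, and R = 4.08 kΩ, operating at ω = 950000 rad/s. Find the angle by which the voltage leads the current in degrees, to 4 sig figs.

X_L = ωL = 1805 Ω
X_C = 1/(ωC) = 554.0 Ω
Parallel: admittances add. Y = 1/R + 1/(jωL) + jωC
Y = (0.0002451 + j0.001251) S
|Y| = 0.001275 S → |Z| = 1/|Y| = 784.5 Ω, ∠Z = −∠Y = -78.91°

-78.91°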